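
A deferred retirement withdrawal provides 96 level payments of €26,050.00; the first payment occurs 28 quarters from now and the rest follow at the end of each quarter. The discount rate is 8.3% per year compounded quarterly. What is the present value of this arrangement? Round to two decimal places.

€620,657.93

Ordinary annuity of 96 payments, first payment at period 28.
Periodic rate r = 0.083/4 per quarter; n is counted in quarters.
The ordinary-annuity PV formula values the stream one period before the first payment (period 27); discount that back 27 periods:
PV₀ = 26,050 × [1 − (1+r)^−96] / r × (1+r)^−27 = €620,657.93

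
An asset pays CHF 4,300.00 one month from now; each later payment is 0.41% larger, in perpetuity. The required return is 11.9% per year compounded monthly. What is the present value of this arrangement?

Periodic rate r = 0.119/12 per month.
Growing perpetuity (Gordon): PV = PMT₁ / (r − g) = 4,300 / (r − 0.0041) = CHF 739,255.01.

CHF 739,255.01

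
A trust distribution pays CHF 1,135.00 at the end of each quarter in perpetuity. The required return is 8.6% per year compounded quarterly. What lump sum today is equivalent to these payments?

CHF 52,790.70

Periodic rate r = 0.086/4 per quarter.
Level perpetuity: PV = PMT / r = 1,135 / (0.086/4) = CHF 52,790.70.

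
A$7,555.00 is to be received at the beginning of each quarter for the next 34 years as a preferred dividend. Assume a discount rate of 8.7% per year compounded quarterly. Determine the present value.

This is an annuity due: 136 payments of A$7,555.00 at the beginning of each quarter.
Periodic rate r = 0.087/4 per quarter; n is counted in quarters.
PV = PMT × [(1 − (1+r)^−n)/r] × (1+r) = 7,555 × [1 − (1+r)^−136] / r × (1+r) = A$335,889.68

A$335,889.68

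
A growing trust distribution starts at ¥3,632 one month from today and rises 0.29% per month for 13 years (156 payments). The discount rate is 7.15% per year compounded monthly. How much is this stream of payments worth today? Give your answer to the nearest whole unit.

¥449,037

Periodic rate r = 0.0715/12 per month; n is counted in months.
Growing ordinary annuity: PV = PMT₁ × [1 − ((1+g)/(1+r))^n] / (r − g) = 3,632 × [1 − ((1+0.0029)/(1+r))^156] / (r − 0.0029) = ¥449,037.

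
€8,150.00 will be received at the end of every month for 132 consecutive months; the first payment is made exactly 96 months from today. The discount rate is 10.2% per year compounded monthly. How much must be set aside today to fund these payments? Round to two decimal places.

€288,688.64

Ordinary annuity of 132 payments, first payment at period 96.
Periodic rate r = 0.102/12 per month; n is counted in months.
The ordinary-annuity PV formula values the stream one period before the first payment (period 95); discount that back 95 periods:
PV₀ = 8,150 × [1 − (1+r)^−132] / r × (1+r)^−95 = €288,688.64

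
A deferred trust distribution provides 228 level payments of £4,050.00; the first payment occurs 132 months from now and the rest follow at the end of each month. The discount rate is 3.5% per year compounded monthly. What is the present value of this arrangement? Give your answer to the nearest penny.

£460,065.14

Ordinary annuity of 228 payments, first payment at period 132.
Periodic rate r = 0.035/12 per month; n is counted in months.
The ordinary-annuity PV formula values the stream one period before the first payment (period 131); discount that back 131 periods:
PV₀ = 4,050 × [1 − (1+r)^−228] / r × (1+r)^−131 = £460,065.14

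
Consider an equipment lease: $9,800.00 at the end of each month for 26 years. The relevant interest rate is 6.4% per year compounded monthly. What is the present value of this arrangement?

$1,487,972.29

This is an ordinary annuity: 312 payments of $9,800.00 at the end of each month.
Periodic rate r = 0.064/12 per month; n is counted in months.
PV = PMT × [(1 − (1+r)^−n)/r] = 9,800 × [1 − (1+r)^−312] / r = $1,487,972.29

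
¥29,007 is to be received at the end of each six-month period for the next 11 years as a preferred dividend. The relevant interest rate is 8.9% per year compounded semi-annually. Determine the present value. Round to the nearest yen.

¥401,718

This is an ordinary annuity: 22 payments of ¥29,007 at the end of each six-month period.
Periodic rate r = 0.089/2 per half-year; n is counted in half-years.
PV = PMT × [(1 − (1+r)^−n)/r] = 29,007 × [1 − (1+r)^−22] / r = ¥401,718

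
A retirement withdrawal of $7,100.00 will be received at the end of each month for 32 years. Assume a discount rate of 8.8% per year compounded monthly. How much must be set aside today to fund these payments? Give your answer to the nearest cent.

$909,642.71

This is an ordinary annuity: 384 payments of $7,100.00 at the end of each month.
Periodic rate r = 0.088/12 per month; n is counted in months.
PV = PMT × [(1 − (1+r)^−n)/r] = 7,100 × [1 − (1+r)^−384] / r = $909,642.71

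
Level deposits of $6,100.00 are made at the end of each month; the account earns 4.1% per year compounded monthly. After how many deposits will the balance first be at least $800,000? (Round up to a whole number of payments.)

109 payments

Periodic rate r = 0.041/12 per month; n is counted in months.
Ordinary annuity FV: 800,000 = 6,100 × [((1+r)^n − 1)/r].
(1+r)^n = 1 + 800,000 × r / 6,100, so n = ln(1 + 800,000·r/6,100) / ln(1+r) = 108.55.
Round up to a whole number of payments: n = 109.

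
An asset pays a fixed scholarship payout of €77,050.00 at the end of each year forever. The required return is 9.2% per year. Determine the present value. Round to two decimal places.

Periodic rate r = 0.092 per year.
Level perpetuity: PV = PMT / r = 77,050 / (0.092) = €837,500.00.

€837,500.00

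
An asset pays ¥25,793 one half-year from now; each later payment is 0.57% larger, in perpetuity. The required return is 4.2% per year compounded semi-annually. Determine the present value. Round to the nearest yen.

¥1,685,817

Periodic rate r = 0.042/2 per half-year.
Growing perpetuity (Gordon): PV = PMT₁ / (r − g) = 25,793 / (r − 0.0057) = ¥1,685,817.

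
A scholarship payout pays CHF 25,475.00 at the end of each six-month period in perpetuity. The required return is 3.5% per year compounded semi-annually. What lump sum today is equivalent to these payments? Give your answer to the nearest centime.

Periodic rate r = 0.035/2 per half-year.
Level perpetuity: PV = PMT / r = 25,475 / (0.035/2) = CHF 1,455,714.29.

CHF 1,455,714.29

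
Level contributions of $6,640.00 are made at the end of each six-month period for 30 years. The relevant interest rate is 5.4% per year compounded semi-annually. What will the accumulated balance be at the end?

$970,346.70

This is an ordinary annuity: 60 deposits of $6,640.00 at the end of each six-month period.
Periodic rate r = 0.054/2 per half-year; n is counted in half-years.
FV = PMT × [((1+r)^n − 1)/r] = 6,640 × [(1+r)^60 − 1] / r = $970,346.70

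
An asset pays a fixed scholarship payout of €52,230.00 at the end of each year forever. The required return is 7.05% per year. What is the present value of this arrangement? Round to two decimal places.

Periodic rate r = 0.0705 per year.
Level perpetuity: PV = PMT / r = 52,230 / (0.0705) = €740,851.06.

€740,851.06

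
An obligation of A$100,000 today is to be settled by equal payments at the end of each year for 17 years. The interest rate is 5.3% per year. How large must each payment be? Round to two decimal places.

A$9,069.76

Level ordinary annuity; solve PV = PMT × [(1 − (1+r)^−n)/r] for PMT.
Periodic rate r = 0.053 per year.
With n = 17: PMT = 100,000 / ([(1 − (1+r)^−n)/r]) = A$9,069.76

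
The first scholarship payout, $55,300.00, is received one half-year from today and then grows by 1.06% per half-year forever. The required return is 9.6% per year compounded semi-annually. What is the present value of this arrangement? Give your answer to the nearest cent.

$1,478,609.63

Periodic rate r = 0.096/2 per half-year.
Growing perpetuity (Gordon): PV = PMT₁ / (r − g) = 55,300 / (r − 0.0106) = $1,478,609.63.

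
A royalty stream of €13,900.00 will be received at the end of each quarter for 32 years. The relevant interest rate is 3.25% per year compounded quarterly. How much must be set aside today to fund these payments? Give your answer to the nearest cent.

€1,103,543.47

This is an ordinary annuity: 128 payments of €13,900.00 at the end of each quarter.
Periodic rate r = 0.0325/4 per quarter; n is counted in quarters.
PV = PMT × [(1 − (1+r)^−n)/r] = 13,900 × [1 − (1+r)^−128] / r = €1,103,543.47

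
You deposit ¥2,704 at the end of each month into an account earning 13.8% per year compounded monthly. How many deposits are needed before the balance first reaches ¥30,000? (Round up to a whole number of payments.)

11 payments

Periodic rate r = 0.138/12 per month; n is counted in months.
Ordinary annuity FV: 30,000 = 2,704 × [((1+r)^n − 1)/r].
(1+r)^n = 1 + 30,000 × r / 2,704, so n = ln(1 + 30,000·r/2,704) / ln(1+r) = 10.50.
Round up to a whole number of payments: n = 11.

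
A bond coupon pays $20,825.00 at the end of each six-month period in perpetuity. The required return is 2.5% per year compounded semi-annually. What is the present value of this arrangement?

$1,666,000.00

Periodic rate r = 0.025/2 per half-year.
Level perpetuity: PV = PMT / r = 20,825 / (0.025/2) = $1,666,000.00.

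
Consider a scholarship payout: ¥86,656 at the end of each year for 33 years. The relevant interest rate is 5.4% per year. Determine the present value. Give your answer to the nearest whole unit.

This is an ordinary annuity: 33 payments of ¥86,656 at the end of each year.
Periodic rate r = 0.054 per year.
PV = PMT × [(1 − (1+r)^−n)/r] = 86,656 × [1 − (1+r)^−33] / r = ¥1,321,820

¥1,321,820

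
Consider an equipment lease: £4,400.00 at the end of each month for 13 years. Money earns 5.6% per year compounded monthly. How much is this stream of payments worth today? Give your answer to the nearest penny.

This is an ordinary annuity: 156 payments of £4,400.00 at the end of each month.
Periodic rate r = 0.056/12 per month; n is counted in months.
PV = PMT × [(1 − (1+r)^−n)/r] = 4,400 × [1 − (1+r)^−156] / r = £486,804.53

£486,804.53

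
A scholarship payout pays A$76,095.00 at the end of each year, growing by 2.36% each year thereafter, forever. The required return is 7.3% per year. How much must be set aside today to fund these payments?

Periodic rate r = 0.073 per year.
Growing perpetuity (Gordon): PV = PMT₁ / (r − g) = 76,095 / (r − 0.0236) = A$1,540,384.62.

A$1,540,384.62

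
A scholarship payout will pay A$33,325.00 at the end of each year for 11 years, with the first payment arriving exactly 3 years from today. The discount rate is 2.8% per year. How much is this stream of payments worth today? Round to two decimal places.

Ordinary annuity of 11 payments, first payment at period 3.
Periodic rate r = 0.028 per year.
The ordinary-annuity PV formula values the stream one period before the first payment (period 2); discount that back 2 periods:
PV₀ = 33,325 × [1 − (1+r)^−11] / r × (1+r)^−2 = A$295,034.36

A$295,034.36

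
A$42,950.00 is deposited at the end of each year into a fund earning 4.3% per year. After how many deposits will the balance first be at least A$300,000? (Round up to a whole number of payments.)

7 payments

Periodic rate r = 0.043 per year.
Ordinary annuity FV: 300,000 = 42,950 × [((1+r)^n − 1)/r].
(1+r)^n = 1 + 300,000 × r / 42,950, so n = ln(1 + 300,000·r/42,950) / ln(1+r) = 6.24.
Round up to a whole number of payments: n = 7.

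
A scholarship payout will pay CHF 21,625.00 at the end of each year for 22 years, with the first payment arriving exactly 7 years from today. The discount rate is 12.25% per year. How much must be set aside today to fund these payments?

CHF 81,303.52

Ordinary annuity of 22 payments, first payment at period 7.
Periodic rate r = 0.1225 per year.
The ordinary-annuity PV formula values the stream one period before the first payment (period 6); discount that back 6 periods:
PV₀ = 21,625 × [1 − (1+r)^−22] / r × (1+r)^−6 = CHF 81,303.52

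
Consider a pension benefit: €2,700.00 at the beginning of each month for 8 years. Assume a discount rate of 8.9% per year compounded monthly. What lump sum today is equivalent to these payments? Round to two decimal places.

This is an annuity due: 96 payments of €2,700.00 at the beginning of each month.
Periodic rate r = 0.089/12 per month; n is counted in months.
PV = PMT × [(1 − (1+r)^−n)/r] × (1+r) = 2,700 × [1 − (1+r)^−96] / r × (1+r) = €186,323.77

€186,323.77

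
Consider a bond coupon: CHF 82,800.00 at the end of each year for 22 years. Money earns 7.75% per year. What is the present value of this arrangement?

CHF 861,588.07

This is an ordinary annuity: 22 payments of CHF 82,800.00 at the end of each year.
Periodic rate r = 0.0775 per year.
PV = PMT × [(1 − (1+r)^−n)/r] = 82,800 × [1 − (1+r)^−22] / r = CHF 861,588.07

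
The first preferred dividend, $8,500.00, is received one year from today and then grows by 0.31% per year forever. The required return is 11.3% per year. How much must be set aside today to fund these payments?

$77,343.04

Periodic rate r = 0.113 per year.
Growing perpetuity (Gordon): PV = PMT₁ / (r − g) = 8,500 / (r − 0.0031) = $77,343.04.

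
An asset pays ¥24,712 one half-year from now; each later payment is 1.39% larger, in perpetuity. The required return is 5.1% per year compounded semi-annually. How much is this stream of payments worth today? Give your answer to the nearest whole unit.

Periodic rate r = 0.051/2 per half-year.
Growing perpetuity (Gordon): PV = PMT₁ / (r − g) = 24,712 / (r − 0.0139) = ¥2,130,345.

¥2,130,345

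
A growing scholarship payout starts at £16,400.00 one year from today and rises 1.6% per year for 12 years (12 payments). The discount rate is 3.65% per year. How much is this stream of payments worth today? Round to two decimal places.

Periodic rate r = 0.0365 per year.
Growing ordinary annuity: PV = PMT₁ × [1 − ((1+g)/(1+r))^n] / (r − g) = 16,400 × [1 − ((1+0.016)/(1+r))^12] / (r − 0.016) = £170,518.74.

£170,518.74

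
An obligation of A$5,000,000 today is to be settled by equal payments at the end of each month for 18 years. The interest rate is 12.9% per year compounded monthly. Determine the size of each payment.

Level ordinary annuity; solve PV = PMT × [(1 − (1+r)^−n)/r] for PMT.
Periodic rate r = 0.129/12 per month; n is counted in months.
With n = 216: PMT = 5,000,000 / ([(1 − (1+r)^−n)/r]) = A$59,675.82

A$59,675.82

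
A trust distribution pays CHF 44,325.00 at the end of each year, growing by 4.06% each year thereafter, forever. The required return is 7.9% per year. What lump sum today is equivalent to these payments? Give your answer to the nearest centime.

Periodic rate r = 0.079 per year.
Growing perpetuity (Gordon): PV = PMT₁ / (r − g) = 44,325 / (r − 0.0406) = CHF 1,154,296.88.

CHF 1,154,296.88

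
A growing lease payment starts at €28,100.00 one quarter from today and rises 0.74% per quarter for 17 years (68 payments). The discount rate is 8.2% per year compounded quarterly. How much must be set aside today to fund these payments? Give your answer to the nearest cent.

Periodic rate r = 0.082/4 per quarter; n is counted in quarters.
Growing ordinary annuity: PV = PMT₁ × [1 − ((1+g)/(1+r))^n] / (r − g) = 28,100 × [1 − ((1+0.0074)/(1+r))^68] / (r − 0.0074) = €1,254,027.77.

€1,254,027.77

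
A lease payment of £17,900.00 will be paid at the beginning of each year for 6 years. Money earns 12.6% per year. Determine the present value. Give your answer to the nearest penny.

This is an annuity due: 6 payments of £17,900.00 at the beginning of each year.
Periodic rate r = 0.126 per year.
PV = PMT × [(1 − (1+r)^−n)/r] × (1+r) = 17,900 × [1 − (1+r)^−6] / r × (1+r) = £81,477.79

£81,477.79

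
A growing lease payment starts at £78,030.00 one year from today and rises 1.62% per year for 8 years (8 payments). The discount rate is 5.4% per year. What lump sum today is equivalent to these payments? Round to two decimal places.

£523,016.71

Periodic rate r = 0.054 per year.
Growing ordinary annuity: PV = PMT₁ × [1 − ((1+g)/(1+r))^n] / (r − g) = 78,030 × [1 − ((1+0.0162)/(1+r))^8] / (r − 0.0162) = £523,016.71.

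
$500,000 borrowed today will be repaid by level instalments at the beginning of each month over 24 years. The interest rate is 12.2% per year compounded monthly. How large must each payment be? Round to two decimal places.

Level annuity due; solve PV = PMT × [(1 − (1+r)^−n)/r] × (1+r) for PMT.
Periodic rate r = 0.122/12 per month; n is counted in months.
With n = 288: PMT = 500,000 / ([(1 − (1+r)^−n)/r] × (1+r)) = $5,321.11

$5,321.11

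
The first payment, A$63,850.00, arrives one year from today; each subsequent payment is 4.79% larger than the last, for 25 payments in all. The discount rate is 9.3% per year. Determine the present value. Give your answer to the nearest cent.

A$922,027.80

Periodic rate r = 0.093 per year.
Growing ordinary annuity: PV = PMT₁ × [1 − ((1+g)/(1+r))^n] / (r − g) = 63,850 × [1 − ((1+0.0479)/(1+r))^25] / (r − 0.0479) = A$922,027.80.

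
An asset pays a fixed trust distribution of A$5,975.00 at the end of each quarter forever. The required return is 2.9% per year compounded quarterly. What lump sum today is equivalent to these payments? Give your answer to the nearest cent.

A$824,137.93

Periodic rate r = 0.029/4 per quarter.
Level perpetuity: PV = PMT / r = 5,975 / (0.029/4) = A$824,137.93.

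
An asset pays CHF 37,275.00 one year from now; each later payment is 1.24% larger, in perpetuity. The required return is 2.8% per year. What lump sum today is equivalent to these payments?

CHF 2,389,423.08

Periodic rate r = 0.028 per year.
Growing perpetuity (Gordon): PV = PMT₁ / (r − g) = 37,275 / (r − 0.0124) = CHF 2,389,423.08.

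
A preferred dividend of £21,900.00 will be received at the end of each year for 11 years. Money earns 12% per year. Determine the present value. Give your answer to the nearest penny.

£130,035.61

This is an ordinary annuity: 11 payments of £21,900.00 at the end of each year.
Periodic rate r = 0.12 per year.
PV = PMT × [(1 − (1+r)^−n)/r] = 21,900 × [1 − (1+r)^−11] / r = £130,035.61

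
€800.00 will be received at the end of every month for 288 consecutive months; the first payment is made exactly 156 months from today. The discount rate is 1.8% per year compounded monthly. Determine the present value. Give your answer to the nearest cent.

€148,213.79

Ordinary annuity of 288 payments, first payment at period 156.
Periodic rate r = 0.018/12 per month; n is counted in months.
The ordinary-annuity PV formula values the stream one period before the first payment (period 155); discount that back 155 periods:
PV₀ = 800 × [1 − (1+r)^−288] / r × (1+r)^−155 = €148,213.79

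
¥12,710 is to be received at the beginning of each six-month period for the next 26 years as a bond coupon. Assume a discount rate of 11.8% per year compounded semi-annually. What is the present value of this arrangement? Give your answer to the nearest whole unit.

This is an annuity due: 52 payments of ¥12,710 at the beginning of each six-month period.
Periodic rate r = 0.118/2 per half-year; n is counted in half-years.
PV = PMT × [(1 − (1+r)^−n)/r] × (1+r) = 12,710 × [1 − (1+r)^−52] / r × (1+r) = ¥216,557

¥216,557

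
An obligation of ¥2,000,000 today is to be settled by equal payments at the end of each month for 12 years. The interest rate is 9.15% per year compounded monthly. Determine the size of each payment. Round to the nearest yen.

¥22,930

Level ordinary annuity; solve PV = PMT × [(1 − (1+r)^−n)/r] for PMT.
Periodic rate r = 0.0915/12 per month; n is counted in months.
With n = 144: PMT = 2,000,000 / ([(1 − (1+r)^−n)/r]) = ¥22,930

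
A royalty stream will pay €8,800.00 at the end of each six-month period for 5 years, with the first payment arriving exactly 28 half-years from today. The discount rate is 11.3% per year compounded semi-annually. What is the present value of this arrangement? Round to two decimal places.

Ordinary annuity of 10 payments, first payment at period 28.
Periodic rate r = 0.113/2 per half-year; n is counted in half-years.
The ordinary-annuity PV formula values the stream one period before the first payment (period 27); discount that back 27 periods:
PV₀ = 8,800 × [1 − (1+r)^−10] / r × (1+r)^−27 = €14,932.13

€14,932.13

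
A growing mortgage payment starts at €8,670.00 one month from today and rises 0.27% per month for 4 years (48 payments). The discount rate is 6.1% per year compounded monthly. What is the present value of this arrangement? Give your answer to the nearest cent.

€391,798.98

Periodic rate r = 0.061/12 per month; n is counted in months.
Growing ordinary annuity: PV = PMT₁ × [1 − ((1+g)/(1+r))^n] / (r − g) = 8,670 × [1 − ((1+0.0027)/(1+r))^48] / (r − 0.0027) = €391,798.98.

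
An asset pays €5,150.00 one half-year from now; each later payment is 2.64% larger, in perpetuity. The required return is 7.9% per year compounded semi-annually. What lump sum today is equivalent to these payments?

Periodic rate r = 0.079/2 per half-year.
Growing perpetuity (Gordon): PV = PMT₁ / (r − g) = 5,150 / (r − 0.0264) = €393,129.77.

€393,129.77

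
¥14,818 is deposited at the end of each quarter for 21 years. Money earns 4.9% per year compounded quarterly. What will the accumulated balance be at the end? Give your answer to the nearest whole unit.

¥2,154,147

This is an ordinary annuity: 84 deposits of ¥14,818 at the end of each quarter.
Periodic rate r = 0.049/4 per quarter; n is counted in quarters.
FV = PMT × [((1+r)^n − 1)/r] = 14,818 × [(1+r)^84 − 1] / r = ¥2,154,147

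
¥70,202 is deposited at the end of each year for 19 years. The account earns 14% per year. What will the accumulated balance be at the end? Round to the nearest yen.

¥5,543,798

This is an ordinary annuity: 19 deposits of ¥70,202 at the end of each year.
Periodic rate r = 0.14 per year.
FV = PMT × [((1+r)^n − 1)/r] = 70,202 × [(1+r)^19 − 1] / r = ¥5,543,798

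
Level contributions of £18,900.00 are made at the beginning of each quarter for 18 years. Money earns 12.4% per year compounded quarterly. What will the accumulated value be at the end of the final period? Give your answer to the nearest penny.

£5,033,589.60

This is an annuity due: 72 deposits of £18,900.00 at the beginning of each quarter.
Periodic rate r = 0.124/4 per quarter; n is counted in quarters.
FV = PMT × [((1+r)^n − 1)/r] × (1+r) = 18,900 × [(1+r)^72 − 1] / r × (1+r) = £5,033,589.60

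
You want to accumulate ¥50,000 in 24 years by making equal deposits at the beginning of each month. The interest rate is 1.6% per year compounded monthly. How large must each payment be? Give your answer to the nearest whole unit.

Level annuity due; solve FV = PMT × [((1+r)^n − 1)/r] × (1+r) for PMT.
Periodic rate r = 0.016/12 per month; n is counted in months.
With n = 288: PMT = 50,000 / ([((1+r)^n − 1)/r] × (1+r)) = ¥142

¥142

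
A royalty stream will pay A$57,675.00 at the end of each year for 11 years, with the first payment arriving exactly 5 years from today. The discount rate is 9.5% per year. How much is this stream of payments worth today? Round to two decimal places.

Ordinary annuity of 11 payments, first payment at period 5.
Periodic rate r = 0.095 per year.
The ordinary-annuity PV formula values the stream one period before the first payment (period 4); discount that back 4 periods:
PV₀ = 57,675 × [1 − (1+r)^−11] / r × (1+r)^−4 = A$266,671.54

A$266,671.54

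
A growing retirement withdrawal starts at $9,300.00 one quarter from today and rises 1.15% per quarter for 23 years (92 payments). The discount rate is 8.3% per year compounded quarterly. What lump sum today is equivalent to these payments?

$570,275.35

Periodic rate r = 0.083/4 per quarter; n is counted in quarters.
Growing ordinary annuity: PV = PMT₁ × [1 − ((1+g)/(1+r))^n] / (r − g) = 9,300 × [1 − ((1+0.0115)/(1+r))^92] / (r − 0.0115) = $570,275.35.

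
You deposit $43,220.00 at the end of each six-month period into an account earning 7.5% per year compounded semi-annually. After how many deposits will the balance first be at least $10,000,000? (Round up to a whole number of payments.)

62 payments

Periodic rate r = 0.075/2 per half-year; n is counted in half-years.
Ordinary annuity FV: 10,000,000 = 43,220 × [((1+r)^n − 1)/r].
(1+r)^n = 1 + 10,000,000 × r / 43,220, so n = ln(1 + 10,000,000·r/43,220) / ln(1+r) = 61.65.
Round up to a whole number of payments: n = 62.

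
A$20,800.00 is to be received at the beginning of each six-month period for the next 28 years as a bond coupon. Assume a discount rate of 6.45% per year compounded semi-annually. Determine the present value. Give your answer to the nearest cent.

A$553,206.30

This is an annuity due: 56 payments of A$20,800.00 at the beginning of each six-month period.
Periodic rate r = 0.0645/2 per half-year; n is counted in half-years.
PV = PMT × [(1 − (1+r)^−n)/r] × (1+r) = 20,800 × [1 − (1+r)^−56] / r × (1+r) = A$553,206.30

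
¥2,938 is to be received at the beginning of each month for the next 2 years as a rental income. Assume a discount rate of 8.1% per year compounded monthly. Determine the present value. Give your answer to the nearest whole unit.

This is an annuity due: 24 payments of ¥2,938 at the beginning of each month.
Periodic rate r = 0.081/12 per month; n is counted in months.
PV = PMT × [(1 − (1+r)^−n)/r] × (1+r) = 2,938 × [1 − (1+r)^−24] / r × (1+r) = ¥65,333

¥65,333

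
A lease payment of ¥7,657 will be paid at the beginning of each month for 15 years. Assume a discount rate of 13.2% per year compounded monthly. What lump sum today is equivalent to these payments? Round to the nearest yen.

¥605,526

This is an annuity due: 180 payments of ¥7,657 at the beginning of each month.
Periodic rate r = 0.132/12 per month; n is counted in months.
PV = PMT × [(1 − (1+r)^−n)/r] × (1+r) = 7,657 × [1 − (1+r)^−180] / r × (1+r) = ¥605,526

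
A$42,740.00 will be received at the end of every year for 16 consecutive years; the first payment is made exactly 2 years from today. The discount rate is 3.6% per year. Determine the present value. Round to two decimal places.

A$495,214.40

Ordinary annuity of 16 payments, first payment at period 2.
Periodic rate r = 0.036 per year.
The ordinary-annuity PV formula values the stream one period before the first payment (period 1); discount that back 1 periods:
PV₀ = 42,740 × [1 − (1+r)^−16] / r × (1+r)^−1 = A$495,214.40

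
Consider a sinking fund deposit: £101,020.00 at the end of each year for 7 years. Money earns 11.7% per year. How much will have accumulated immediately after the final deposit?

£1,009,822.45

This is an ordinary annuity: 7 deposits of £101,020.00 at the end of each year.
Periodic rate r = 0.117 per year.
FV = PMT × [((1+r)^n − 1)/r] = 101,020 × [(1+r)^7 − 1] / r = £1,009,822.45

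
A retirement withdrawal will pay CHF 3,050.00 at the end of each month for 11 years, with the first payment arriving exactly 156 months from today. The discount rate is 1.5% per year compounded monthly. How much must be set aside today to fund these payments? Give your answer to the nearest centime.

CHF 305,629.64

Ordinary annuity of 132 payments, first payment at period 156.
Periodic rate r = 0.015/12 per month; n is counted in months.
The ordinary-annuity PV formula values the stream one period before the first payment (period 155); discount that back 155 periods:
PV₀ = 3,050 × [1 − (1+r)^−132] / r × (1+r)^−155 = CHF 305,629.64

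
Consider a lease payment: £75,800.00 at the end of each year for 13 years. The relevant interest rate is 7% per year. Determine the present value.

£633,509.93

This is an ordinary annuity: 13 payments of £75,800.00 at the end of each year.
Periodic rate r = 0.07 per year.
PV = PMT × [(1 − (1+r)^−n)/r] = 75,800 × [1 − (1+r)^−13] / r = £633,509.93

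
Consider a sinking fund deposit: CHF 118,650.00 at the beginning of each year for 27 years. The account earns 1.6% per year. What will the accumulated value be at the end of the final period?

CHF 4,031,415.93

This is an annuity due: 27 deposits of CHF 118,650.00 at the beginning of each year.
Periodic rate r = 0.016 per year.
FV = PMT × [((1+r)^n − 1)/r] × (1+r) = 118,650 × [(1+r)^27 − 1] / r × (1+r) = CHF 4,031,415.93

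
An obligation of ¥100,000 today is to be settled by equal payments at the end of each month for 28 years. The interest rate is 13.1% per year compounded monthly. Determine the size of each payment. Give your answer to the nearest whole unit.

Level ordinary annuity; solve PV = PMT × [(1 − (1+r)^−n)/r] for PMT.
Periodic rate r = 0.131/12 per month; n is counted in months.
With n = 336: PMT = 100,000 / ([(1 − (1+r)^−n)/r]) = ¥1,121

¥1,121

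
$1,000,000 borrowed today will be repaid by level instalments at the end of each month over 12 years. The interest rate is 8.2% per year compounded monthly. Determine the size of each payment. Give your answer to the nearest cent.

Level ordinary annuity; solve PV = PMT × [(1 − (1+r)^−n)/r] for PMT.
Periodic rate r = 0.082/12 per month; n is counted in months.
With n = 144: PMT = 1,000,000 / ([(1 − (1+r)^−n)/r]) = $10,934.49

$10,934.49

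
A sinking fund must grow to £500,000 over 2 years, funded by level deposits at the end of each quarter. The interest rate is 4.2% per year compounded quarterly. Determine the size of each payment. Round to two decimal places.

£60,239.11

Level ordinary annuity; solve FV = PMT × [((1+r)^n − 1)/r] for PMT.
Periodic rate r = 0.042/4 per quarter; n is counted in quarters.
With n = 8: PMT = 500,000 / ([((1+r)^n − 1)/r]) = £60,239.11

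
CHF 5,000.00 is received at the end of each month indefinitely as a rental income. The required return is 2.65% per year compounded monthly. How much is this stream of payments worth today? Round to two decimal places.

Periodic rate r = 0.0265/12 per month.
Level perpetuity: PV = PMT / r = 5,000 / (0.0265/12) = CHF 2,264,150.94.

CHF 2,264,150.94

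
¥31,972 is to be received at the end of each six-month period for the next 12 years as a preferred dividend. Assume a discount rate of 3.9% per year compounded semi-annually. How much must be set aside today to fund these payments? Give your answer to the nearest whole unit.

¥608,155

This is an ordinary annuity: 24 payments of ¥31,972 at the end of each six-month period.
Periodic rate r = 0.039/2 per half-year; n is counted in half-years.
PV = PMT × [(1 − (1+r)^−n)/r] = 31,972 × [1 − (1+r)^−24] / r = ¥608,155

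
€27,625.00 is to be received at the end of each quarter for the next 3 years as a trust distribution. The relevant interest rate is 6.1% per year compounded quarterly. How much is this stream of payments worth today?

This is an ordinary annuity: 12 payments of €27,625.00 at the end of each quarter.
Periodic rate r = 0.061/4 per quarter; n is counted in quarters.
PV = PMT × [(1 − (1+r)^−n)/r] = 27,625 × [1 − (1+r)^−12] / r = €300,851.11

€300,851.11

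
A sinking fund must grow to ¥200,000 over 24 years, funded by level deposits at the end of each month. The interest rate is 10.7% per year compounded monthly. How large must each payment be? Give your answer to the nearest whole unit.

¥150

Level ordinary annuity; solve FV = PMT × [((1+r)^n − 1)/r] for PMT.
Periodic rate r = 0.107/12 per month; n is counted in months.
With n = 288: PMT = 200,000 / ([((1+r)^n − 1)/r]) = ¥150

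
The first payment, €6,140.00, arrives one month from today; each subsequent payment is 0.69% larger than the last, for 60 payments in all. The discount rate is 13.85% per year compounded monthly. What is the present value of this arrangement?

Periodic rate r = 0.1385/12 per month; n is counted in months.
Growing ordinary annuity: PV = PMT₁ × [1 − ((1+g)/(1+r))^n] / (r − g) = 6,140 × [1 − ((1+0.0069)/(1+r))^60] / (r − 0.0069) = €318,998.21.

€318,998.21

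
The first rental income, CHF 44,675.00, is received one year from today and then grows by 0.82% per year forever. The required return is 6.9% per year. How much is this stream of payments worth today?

CHF 734,786.18

Periodic rate r = 0.069 per year.
Growing perpetuity (Gordon): PV = PMT₁ / (r − g) = 44,675 / (r − 0.0082) = CHF 734,786.18.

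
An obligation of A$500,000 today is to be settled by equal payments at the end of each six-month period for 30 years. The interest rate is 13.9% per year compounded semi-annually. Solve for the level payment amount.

A$35,377.89

Level ordinary annuity; solve PV = PMT × [(1 − (1+r)^−n)/r] for PMT.
Periodic rate r = 0.139/2 per half-year; n is counted in half-years.
With n = 60: PMT = 500,000 / ([(1 − (1+r)^−n)/r]) = A$35,377.89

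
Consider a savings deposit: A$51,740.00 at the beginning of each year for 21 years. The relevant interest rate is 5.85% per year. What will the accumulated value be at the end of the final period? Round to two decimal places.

This is an annuity due: 21 deposits of A$51,740.00 at the beginning of each year.
Periodic rate r = 0.0585 per year.
FV = PMT × [((1+r)^n − 1)/r] × (1+r) = 51,740 × [(1+r)^21 − 1] / r × (1+r) = A$2,153,182.75

A$2,153,182.75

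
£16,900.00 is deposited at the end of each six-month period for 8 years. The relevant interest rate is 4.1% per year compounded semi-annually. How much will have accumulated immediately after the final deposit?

£316,229.77

This is an ordinary annuity: 16 deposits of £16,900.00 at the end of each six-month period.
Periodic rate r = 0.041/2 per half-year; n is counted in half-years.
FV = PMT × [((1+r)^n − 1)/r] = 16,900 × [(1+r)^16 − 1] / r = £316,229.77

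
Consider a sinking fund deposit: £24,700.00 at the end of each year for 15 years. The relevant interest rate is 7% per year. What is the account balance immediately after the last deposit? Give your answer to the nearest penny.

This is an ordinary annuity: 15 deposits of £24,700.00 at the end of each year.
Periodic rate r = 0.07 per year.
FV = PMT × [((1+r)^n − 1)/r] = 24,700 × [(1+r)^15 − 1] / r = £620,686.84

£620,686.84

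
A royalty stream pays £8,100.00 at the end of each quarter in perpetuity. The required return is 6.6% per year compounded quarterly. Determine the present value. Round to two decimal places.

£490,909.09

Periodic rate r = 0.066/4 per quarter.
Level perpetuity: PV = PMT / r = 8,100 / (0.066/4) = £490,909.09.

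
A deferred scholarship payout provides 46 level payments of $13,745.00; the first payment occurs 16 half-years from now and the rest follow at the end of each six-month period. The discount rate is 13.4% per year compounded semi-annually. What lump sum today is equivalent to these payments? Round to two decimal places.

$73,627.09

Ordinary annuity of 46 payments, first payment at period 16.
Periodic rate r = 0.134/2 per half-year; n is counted in half-years.
The ordinary-annuity PV formula values the stream one period before the first payment (period 15); discount that back 15 periods:
PV₀ = 13,745 × [1 − (1+r)^−46] / r × (1+r)^−15 = $73,627.09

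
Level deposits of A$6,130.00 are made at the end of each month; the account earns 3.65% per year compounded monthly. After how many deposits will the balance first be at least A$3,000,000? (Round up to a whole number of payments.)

301 payments

Periodic rate r = 0.0365/12 per month; n is counted in months.
Ordinary annuity FV: 3,000,000 = 6,130 × [((1+r)^n − 1)/r].
(1+r)^n = 1 + 3,000,000 × r / 6,130, so n = ln(1 + 3,000,000·r/6,130) / ln(1+r) = 300.20.
Round up to a whole number of payments: n = 301.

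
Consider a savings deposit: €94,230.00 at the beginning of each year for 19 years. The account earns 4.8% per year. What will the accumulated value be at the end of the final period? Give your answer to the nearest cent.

This is an annuity due: 19 deposits of €94,230.00 at the beginning of each year.
Periodic rate r = 0.048 per year.
FV = PMT × [((1+r)^n − 1)/r] × (1+r) = 94,230 × [(1+r)^19 − 1] / r × (1+r) = €2,956,521.20

€2,956,521.20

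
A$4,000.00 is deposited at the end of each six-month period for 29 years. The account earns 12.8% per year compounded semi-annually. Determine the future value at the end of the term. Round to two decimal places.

A$2,220,439.69

This is an ordinary annuity: 58 deposits of A$4,000.00 at the end of each six-month period.
Periodic rate r = 0.128/2 per half-year; n is counted in half-years.
FV = PMT × [((1+r)^n − 1)/r] = 4,000 × [(1+r)^58 − 1] / r = A$2,220,439.69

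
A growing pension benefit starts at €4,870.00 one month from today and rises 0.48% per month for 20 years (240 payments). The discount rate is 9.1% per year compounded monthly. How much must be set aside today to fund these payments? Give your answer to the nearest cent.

€848,876.40

Periodic rate r = 0.091/12 per month; n is counted in months.
Growing ordinary annuity: PV = PMT₁ × [1 − ((1+g)/(1+r))^n] / (r − g) = 4,870 × [1 − ((1+0.0048)/(1+r))^240] / (r − 0.0048) = €848,876.40.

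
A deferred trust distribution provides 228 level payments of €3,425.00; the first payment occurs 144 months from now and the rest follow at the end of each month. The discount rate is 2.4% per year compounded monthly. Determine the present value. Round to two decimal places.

€470,875.18

Ordinary annuity of 228 payments, first payment at period 144.
Periodic rate r = 0.024/12 per month; n is counted in months.
The ordinary-annuity PV formula values the stream one period before the first payment (period 143); discount that back 143 periods:
PV₀ = 3,425 × [1 − (1+r)^−228] / r × (1+r)^−143 = €470,875.18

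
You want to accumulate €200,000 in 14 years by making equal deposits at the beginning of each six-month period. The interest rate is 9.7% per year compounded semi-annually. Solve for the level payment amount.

€3,344.28

Level annuity due; solve FV = PMT × [((1+r)^n − 1)/r] × (1+r) for PMT.
Periodic rate r = 0.097/2 per half-year; n is counted in half-years.
With n = 28: PMT = 200,000 / ([((1+r)^n − 1)/r] × (1+r)) = €3,344.28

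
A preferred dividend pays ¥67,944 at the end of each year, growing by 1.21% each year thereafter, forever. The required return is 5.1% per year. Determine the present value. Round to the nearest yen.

¥1,746,632

Periodic rate r = 0.051 per year.
Growing perpetuity (Gordon): PV = PMT₁ / (r − g) = 67,944 / (r − 0.0121) = ¥1,746,632.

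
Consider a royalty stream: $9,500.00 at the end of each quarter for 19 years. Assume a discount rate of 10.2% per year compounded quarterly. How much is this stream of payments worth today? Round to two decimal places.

$317,585.71

This is an ordinary annuity: 76 payments of $9,500.00 at the end of each quarter.
Periodic rate r = 0.102/4 per quarter; n is counted in quarters.
PV = PMT × [(1 − (1+r)^−n)/r] = 9,500 × [1 − (1+r)^−76] / r = $317,585.71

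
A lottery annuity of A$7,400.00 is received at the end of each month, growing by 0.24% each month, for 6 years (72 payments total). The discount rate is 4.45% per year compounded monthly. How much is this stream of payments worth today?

A$506,998.28

Periodic rate r = 0.0445/12 per month; n is counted in months.
Growing ordinary annuity: PV = PMT₁ × [1 − ((1+g)/(1+r))^n] / (r − g) = 7,400 × [1 − ((1+0.0024)/(1+r))^72] / (r − 0.0024) = A$506,998.28.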